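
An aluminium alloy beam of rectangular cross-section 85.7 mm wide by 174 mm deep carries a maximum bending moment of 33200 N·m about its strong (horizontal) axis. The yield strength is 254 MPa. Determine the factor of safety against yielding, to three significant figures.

Section modulus S = bh²/6 = 85.7×174²/6 = 432400 mm³.
σ = M/S = 3.3200×10^7/432400 = 76.77 MPa.
n = 254/76.77 = 3.308.

n = 3.31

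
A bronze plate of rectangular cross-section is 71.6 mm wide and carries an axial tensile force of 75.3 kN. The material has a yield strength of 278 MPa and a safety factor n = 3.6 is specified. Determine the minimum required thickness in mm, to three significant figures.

t = 13.6 mm

σ_allow = 278/3.6 = 77.22 MPa.
Required area A = F/σ_allow = 75300/77.22 = 975.1 mm².
t = A/w = 975.1/71.6 = 13.62 mm.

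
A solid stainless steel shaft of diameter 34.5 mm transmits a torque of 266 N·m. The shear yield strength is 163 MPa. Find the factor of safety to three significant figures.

τ = 16T/(πd³) = 16×266000/(π×34.5³) = 32.99 MPa.
n = τ_limit/τ = 163/32.99 = 4.941.

n = 4.94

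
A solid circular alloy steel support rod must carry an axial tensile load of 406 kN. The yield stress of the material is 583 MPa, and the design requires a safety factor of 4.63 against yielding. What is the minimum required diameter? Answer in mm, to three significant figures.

d = 64.1 mm

Allowable stress σ_allow = 583/4.63 = 125.9 MPa.
Required area A = F/σ_allow = 406000/125.9 = 3224 mm².
A = πd²/4 → d = √(4A/π) = 64.07 mm.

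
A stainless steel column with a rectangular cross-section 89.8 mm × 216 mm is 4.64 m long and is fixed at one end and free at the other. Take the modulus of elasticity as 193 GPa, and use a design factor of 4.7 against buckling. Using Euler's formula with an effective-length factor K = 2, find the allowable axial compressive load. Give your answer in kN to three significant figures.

P_allow = 61.3 kN

Buckling occurs about the weak axis: I_min = h·b³/12 = 216×89.8³/12 = 1.303×10^7 mm⁴ (b = 89.8 mm is the smaller dimension).
Effective length L_e = KL = 2×4.64 m = 9280 mm.
Euler critical load P_cr = π²EI/L_e² = π²×193000×1.303×10^7/9280² = 288300 N.
P_allow = P_cr/n = 288300/4.7 = 61340 N.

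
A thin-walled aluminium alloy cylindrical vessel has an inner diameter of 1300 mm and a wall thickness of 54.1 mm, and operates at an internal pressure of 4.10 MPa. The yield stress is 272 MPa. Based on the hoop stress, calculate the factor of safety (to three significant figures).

n = 5.52

σ_h = pD/(2t) = 4.10×1300/(2×54.1) = 49.26 MPa.
n = 272/49.26 = 5.522.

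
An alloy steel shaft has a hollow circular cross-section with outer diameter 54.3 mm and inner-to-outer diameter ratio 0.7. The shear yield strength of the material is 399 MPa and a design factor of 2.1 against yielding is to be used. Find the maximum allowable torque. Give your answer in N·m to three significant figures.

T_allow = 4540 N·m

τ_allow = 399/2.1 = 190.0 MPa.
For a hollow shaft T_allow = τ_allow·πd_o³(1−k⁴)/16 with 1−k⁴ = 0.7599, so πd_o³(1−k⁴)/16 = 23890 mm³.
T_allow = 190.0×23890 = 4.539×10^6 N·mm = 4539 N·m.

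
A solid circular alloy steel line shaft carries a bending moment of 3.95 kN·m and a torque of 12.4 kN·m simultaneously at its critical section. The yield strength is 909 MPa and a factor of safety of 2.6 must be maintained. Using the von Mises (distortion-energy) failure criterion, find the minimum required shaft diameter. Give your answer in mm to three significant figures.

σ_allow = σ_y/n = 909/2.6 = 349.6 MPa.
For a solid shaft σ_b = 32M/(πd³) and τ = 16T/(πd³), so the von Mises stress is σ' = (16/πd³)·√(4M²+3T²).
√(4M²+3T²) = √(4×(3.950×10^6)² + 3×(1.240×10^7)²) = 2.288×10^7 N·mm.
d³ = 16×2.288×10^7/(π×349.6) = 333400 mm³.
d = 69.34 mm.

d = 69.3 mm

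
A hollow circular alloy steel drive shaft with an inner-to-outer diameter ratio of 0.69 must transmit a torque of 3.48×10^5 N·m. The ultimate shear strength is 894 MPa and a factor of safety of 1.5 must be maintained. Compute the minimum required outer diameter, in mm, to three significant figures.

d_o = 157 mm

τ_allow = 894/1.5 = 596.0 MPa.
For a hollow shaft τ = 16T/[πd_o³(1−k⁴)] with k = 0.69, so 1−k⁴ = 0.7733.
d_o³ = 16T/[π τ_allow (1−k⁴)] = 16×3.4800×10^8/(π×596.0×0.7733) = 3.845×10^6 mm³.
d_o = 156.7 mm.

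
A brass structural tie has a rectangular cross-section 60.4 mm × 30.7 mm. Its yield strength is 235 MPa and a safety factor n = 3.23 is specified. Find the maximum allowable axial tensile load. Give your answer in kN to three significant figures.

F_allow = 135 kN

σ_allow = 235/3.23 = 72.76 MPa.
A = 60.4×30.7 = 1854 mm².
F_allow = σ_allow × A = 72.76×1854 = 134900 N.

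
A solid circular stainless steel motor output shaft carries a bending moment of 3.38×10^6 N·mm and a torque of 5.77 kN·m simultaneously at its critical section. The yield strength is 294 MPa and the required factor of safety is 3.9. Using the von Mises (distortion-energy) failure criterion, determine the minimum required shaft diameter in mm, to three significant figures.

σ_allow = σ_y/n = 294/3.9 = 75.38 MPa.
For a solid shaft σ_b = 32M/(πd³) and τ = 16T/(πd³), so the von Mises stress is σ' = (16/πd³)·√(4M²+3T²).
√(4M²+3T²) = √(4×(3.380×10^6)² + 3×(5.770×10^6)²) = 1.207×10^7 N·mm.
d³ = 16×1.207×10^7/(π×75.38) = 815100 mm³.
d = 93.41 mm.

d = 93.4 mm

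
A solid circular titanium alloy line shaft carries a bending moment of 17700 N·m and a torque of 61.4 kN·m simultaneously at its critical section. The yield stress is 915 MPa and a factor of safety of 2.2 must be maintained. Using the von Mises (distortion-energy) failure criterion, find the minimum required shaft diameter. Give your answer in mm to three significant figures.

d = 111 mm

σ_allow = σ_y/n = 915/2.2 = 415.9 MPa.
For a solid shaft σ_b = 32M/(πd³) and τ = 16T/(πd³), so the von Mises stress is σ' = (16/πd³)·√(4M²+3T²).
√(4M²+3T²) = √(4×(1.770×10^7)² + 3×(6.140×10^7)²) = 1.121×10^8 N·mm.
d³ = 16×1.121×10^8/(π×415.9) = 1.373×10^6 mm³.
d = 111.1 mm.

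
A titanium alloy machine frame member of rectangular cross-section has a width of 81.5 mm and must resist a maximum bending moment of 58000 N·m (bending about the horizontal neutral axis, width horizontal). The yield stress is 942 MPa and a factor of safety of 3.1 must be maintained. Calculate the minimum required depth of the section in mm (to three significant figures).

σ_allow = 942/3.1 = 303.9 MPa.
For a rectangular section σ = 6M/(bh²), so h² = 6M/(b σ_allow) = 6×5.8000×10^7/(81.5×303.9) = 14050 mm².
h = 118.5 mm.

h = 119 mm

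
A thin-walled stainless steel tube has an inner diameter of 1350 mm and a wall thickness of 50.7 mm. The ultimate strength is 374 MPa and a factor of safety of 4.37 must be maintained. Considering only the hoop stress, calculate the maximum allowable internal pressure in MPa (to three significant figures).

p_allow = 6.43 MPa

σ_allow = 374/4.37 = 85.58 MPa.
σ_h = pD/(2t) → p_allow = 2σ_allow t/D = 2×85.58×50.7/1350 = 6.428 MPa.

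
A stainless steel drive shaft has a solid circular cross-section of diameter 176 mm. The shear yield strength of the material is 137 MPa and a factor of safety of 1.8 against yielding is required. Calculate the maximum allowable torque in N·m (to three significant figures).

τ_allow = 137/1.8 = 76.11 MPa.
For a solid shaft T_allow = τ_allow·πd³/16; πd³/16 = π×176³/16 = 1.070×10^6 mm³.
T_allow = 76.11×1.070×10^6 = 8.147×10^7 N·mm = 81470 N·m.

T_allow = 81500 N·m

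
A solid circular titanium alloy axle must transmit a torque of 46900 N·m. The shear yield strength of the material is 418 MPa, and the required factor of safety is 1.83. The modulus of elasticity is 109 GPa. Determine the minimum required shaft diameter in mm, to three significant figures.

d = 102 mm

Allowable shear stress τ_allow = 418/1.83 = 228.4 MPa.
For a solid shaft τ = 16T/(πd³), so d³ = 16T/(π τ_allow) = 16×4.6900×10^7/(π×228.4) = 1.046×10^6 mm³.
d = (1.046×10^6)^(1/3) = 101.5 mm.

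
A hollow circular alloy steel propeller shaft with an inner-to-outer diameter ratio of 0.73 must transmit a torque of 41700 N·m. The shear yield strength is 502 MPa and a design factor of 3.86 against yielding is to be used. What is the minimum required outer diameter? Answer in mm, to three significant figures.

d_o = 132 mm

τ_allow = 502/3.86 = 130.1 MPa.
For a hollow shaft τ = 16T/[πd_o³(1−k⁴)] with k = 0.73, so 1−k⁴ = 0.7160.
d_o³ = 16T/[π τ_allow (1−k⁴)] = 16×4.1700×10^7/(π×130.1×0.7160) = 2.281×10^6 mm³.
d_o = 131.6 mm.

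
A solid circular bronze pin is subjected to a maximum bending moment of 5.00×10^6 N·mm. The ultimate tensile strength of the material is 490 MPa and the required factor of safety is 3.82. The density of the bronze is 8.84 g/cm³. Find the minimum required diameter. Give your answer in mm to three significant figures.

d = 73.5 mm

σ_allow = 490/3.82 = 128.3 MPa.
For a solid circular section σ = 32M/(πd³), so d³ = 32M/(π σ_allow) = 32×5000000/(π×128.3) = 397000 mm³.
d = 73.50 mm.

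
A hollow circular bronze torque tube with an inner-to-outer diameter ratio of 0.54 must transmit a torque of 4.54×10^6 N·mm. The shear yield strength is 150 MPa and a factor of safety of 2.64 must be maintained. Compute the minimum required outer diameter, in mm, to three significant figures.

d_o = 76.3 mm

τ_allow = 150/2.64 = 56.82 MPa.
For a hollow shaft τ = 16T/[πd_o³(1−k⁴)] with k = 0.54, so 1−k⁴ = 0.9150.
d_o³ = 16T/[π τ_allow (1−k⁴)] = 16×4540000/(π×56.82×0.9150) = 444800 mm³.
d_o = 76.33 mm.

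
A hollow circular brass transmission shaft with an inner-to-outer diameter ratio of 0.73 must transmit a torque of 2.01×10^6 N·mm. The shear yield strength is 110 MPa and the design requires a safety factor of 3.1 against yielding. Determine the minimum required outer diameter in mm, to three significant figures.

τ_allow = 110/3.1 = 35.48 MPa.
For a hollow shaft τ = 16T/[πd_o³(1−k⁴)] with k = 0.73, so 1−k⁴ = 0.7160.
d_o³ = 16T/[π τ_allow (1−k⁴)] = 16×2010000/(π×35.48×0.7160) = 402900 mm³.
d_o = 73.86 mm.

d_o = 73.9 mm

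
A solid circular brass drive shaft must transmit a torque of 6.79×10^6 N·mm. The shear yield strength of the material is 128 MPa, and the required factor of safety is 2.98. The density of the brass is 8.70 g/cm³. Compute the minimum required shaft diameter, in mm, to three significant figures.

Allowable shear stress τ_allow = 128/2.98 = 42.95 MPa.
For a solid shaft τ = 16T/(πd³), so d³ = 16T/(π τ_allow) = 16×6790000/(π×42.95) = 805100 mm³.
d = (805100)^(1/3) = 93.03 mm.

d = 93.0 mm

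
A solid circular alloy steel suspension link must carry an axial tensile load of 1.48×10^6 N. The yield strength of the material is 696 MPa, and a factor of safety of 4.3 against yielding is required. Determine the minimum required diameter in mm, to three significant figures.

d = 108 mm

Allowable stress σ_allow = 696/4.3 = 161.9 MPa.
Required area A = F/σ_allow = 1480000/161.9 = 9144 mm².
A = πd²/4 → d = √(4A/π) = 107.9 mm.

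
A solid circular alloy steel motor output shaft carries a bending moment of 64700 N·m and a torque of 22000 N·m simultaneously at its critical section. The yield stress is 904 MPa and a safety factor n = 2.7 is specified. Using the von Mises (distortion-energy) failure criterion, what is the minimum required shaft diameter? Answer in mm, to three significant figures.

d = 127 mm

σ_allow = σ_y/n = 904/2.7 = 334.8 MPa.
For a solid shaft σ_b = 32M/(πd³) and τ = 16T/(πd³), so the von Mises stress is σ' = (16/πd³)·√(4M²+3T²).
√(4M²+3T²) = √(4×(6.470×10^7)² + 3×(2.200×10^7)²) = 1.349×10^8 N·mm.
d³ = 16×1.349×10^8/(π×334.8) = 2.052×10^6 mm³.
d = 127.1 mm.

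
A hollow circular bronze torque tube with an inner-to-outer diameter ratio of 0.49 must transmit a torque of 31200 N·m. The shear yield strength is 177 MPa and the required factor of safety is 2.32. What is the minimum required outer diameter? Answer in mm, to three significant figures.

d_o = 130 mm

τ_allow = 177/2.32 = 76.29 MPa.
For a hollow shaft τ = 16T/[πd_o³(1−k⁴)] with k = 0.49, so 1−k⁴ = 0.9424.
d_o³ = 16T/[π τ_allow (1−k⁴)] = 16×3.1200×10^7/(π×76.29×0.9424) = 2.210×10^6 mm³.
d_o = 130.3 mm.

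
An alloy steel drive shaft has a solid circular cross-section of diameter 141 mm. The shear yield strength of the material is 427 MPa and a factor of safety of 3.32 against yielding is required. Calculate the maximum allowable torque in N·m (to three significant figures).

τ_allow = 427/3.32 = 128.6 MPa.
For a solid shaft T_allow = τ_allow·πd³/16; πd³/16 = π×141³/16 = 550400 mm³.
T_allow = 128.6×550400 = 7.079×10^7 N·mm = 70790 N·m.

T_allow = 70800 N·m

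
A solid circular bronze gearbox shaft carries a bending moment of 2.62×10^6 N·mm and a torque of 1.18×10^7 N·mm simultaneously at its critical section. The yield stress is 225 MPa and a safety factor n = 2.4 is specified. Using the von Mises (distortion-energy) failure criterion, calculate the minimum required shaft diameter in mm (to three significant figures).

d = 105 mm

σ_allow = σ_y/n = 225/2.4 = 93.75 MPa.
For a solid shaft σ_b = 32M/(πd³) and τ = 16T/(πd³), so the von Mises stress is σ' = (16/πd³)·√(4M²+3T²).
√(4M²+3T²) = √(4×(2.620×10^6)² + 3×(1.180×10^7)²) = 2.110×10^7 N·mm.
d³ = 16×2.110×10^7/(π×93.75) = 1.146×10^6 mm³.
d = 104.7 mm.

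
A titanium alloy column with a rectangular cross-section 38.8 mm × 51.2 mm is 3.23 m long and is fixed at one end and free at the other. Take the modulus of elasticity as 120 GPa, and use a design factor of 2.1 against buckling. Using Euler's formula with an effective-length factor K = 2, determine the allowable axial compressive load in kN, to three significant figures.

P_allow = 3.37 kN

Buckling occurs about the weak axis: I_min = h·b³/12 = 51.2×38.8³/12 = 249200 mm⁴ (b = 38.8 mm is the smaller dimension).
Effective length L_e = KL = 2×3.23 m = 6460 mm.
Euler critical load P_cr = π²EI/L_e² = π²×120000×249200/6460² = 7073 N.
P_allow = P_cr/n = 7073/2.1 = 3368 N.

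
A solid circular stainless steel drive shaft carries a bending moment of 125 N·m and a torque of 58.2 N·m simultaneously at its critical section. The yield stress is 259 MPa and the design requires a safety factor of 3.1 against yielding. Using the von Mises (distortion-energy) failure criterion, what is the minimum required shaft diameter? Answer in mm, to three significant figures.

σ_allow = σ_y/n = 259/3.1 = 83.55 MPa.
For a solid shaft σ_b = 32M/(πd³) and τ = 16T/(πd³), so the von Mises stress is σ' = (16/πd³)·√(4M²+3T²).
√(4M²+3T²) = √(4×(125000)² + 3×(58200)²) = 269600 N·mm.
d³ = 16×269600/(π×83.55) = 16430 mm³.
d = 25.42 mm.

d = 25.4 mm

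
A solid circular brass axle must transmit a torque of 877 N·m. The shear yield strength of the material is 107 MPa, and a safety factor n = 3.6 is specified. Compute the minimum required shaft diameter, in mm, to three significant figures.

Allowable shear stress τ_allow = 107/3.6 = 29.72 MPa.
For a solid shaft τ = 16T/(πd³), so d³ = 16T/(π τ_allow) = 16×877000/(π×29.72) = 150300 mm³.
d = (150300)^(1/3) = 53.17 mm.

d = 53.2 mm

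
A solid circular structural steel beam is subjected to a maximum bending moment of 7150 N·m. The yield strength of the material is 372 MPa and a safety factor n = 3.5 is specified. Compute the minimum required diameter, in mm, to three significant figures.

d = 88.2 mm

σ_allow = 372/3.5 = 106.3 MPa.
For a solid circular section σ = 32M/(πd³), so d³ = 32M/(π σ_allow) = 32×7150000/(π×106.3) = 685200 mm³.
d = 88.16 mm.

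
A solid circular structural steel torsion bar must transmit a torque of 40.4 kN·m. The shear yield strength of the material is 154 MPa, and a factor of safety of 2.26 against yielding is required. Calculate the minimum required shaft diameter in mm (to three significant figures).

d = 145 mm

Allowable shear stress τ_allow = 154/2.26 = 68.14 MPa.
For a solid shaft τ = 16T/(πd³), so d³ = 16T/(π τ_allow) = 16×4.0400×10^7/(π×68.14) = 3.020×10^6 mm³.
d = (3.020×10^6)^(1/3) = 144.5 mm.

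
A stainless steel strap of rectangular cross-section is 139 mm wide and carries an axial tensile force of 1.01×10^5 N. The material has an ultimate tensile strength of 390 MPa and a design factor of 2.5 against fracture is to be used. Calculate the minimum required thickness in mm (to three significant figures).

t = 4.66 mm

σ_allow = 390/2.5 = 156.0 MPa.
Required area A = F/σ_allow = 101000/156.0 = 647.4 mm².
t = A/w = 647.4/139 = 4.658 mm.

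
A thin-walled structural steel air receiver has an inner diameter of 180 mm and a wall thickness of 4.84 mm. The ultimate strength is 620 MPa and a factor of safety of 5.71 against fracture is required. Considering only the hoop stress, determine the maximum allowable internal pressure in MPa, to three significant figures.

σ_allow = 620/5.71 = 108.6 MPa.
σ_h = pD/(2t) → p_allow = 2σ_allow t/D = 2×108.6×4.84/180 = 5.839 MPa.

p_allow = 5.84 MPa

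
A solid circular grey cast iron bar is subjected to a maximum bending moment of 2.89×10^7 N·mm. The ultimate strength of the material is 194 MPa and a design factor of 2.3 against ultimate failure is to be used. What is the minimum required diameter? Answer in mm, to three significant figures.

σ_allow = 194/2.3 = 84.35 MPa.
For a solid circular section σ = 32M/(πd³), so d³ = 32M/(π σ_allow) = 32×2.8900×10^7/(π×84.35) = 3.490×10^6 mm³.
d = 151.7 mm.

d = 152 mm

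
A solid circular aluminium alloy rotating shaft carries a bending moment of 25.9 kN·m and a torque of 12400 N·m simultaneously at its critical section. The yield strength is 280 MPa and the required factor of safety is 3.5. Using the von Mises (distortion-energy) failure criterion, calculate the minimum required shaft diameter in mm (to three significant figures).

d = 153 mm

σ_allow = σ_y/n = 280/3.5 = 80.00 MPa.
For a solid shaft σ_b = 32M/(πd³) and τ = 16T/(πd³), so the von Mises stress is σ' = (16/πd³)·√(4M²+3T²).
√(4M²+3T²) = √(4×(2.590×10^7)² + 3×(1.240×10^7)²) = 5.608×10^7 N·mm.
d³ = 16×5.608×10^7/(π×80.00) = 3.570×10^6 mm³.
d = 152.8 mm.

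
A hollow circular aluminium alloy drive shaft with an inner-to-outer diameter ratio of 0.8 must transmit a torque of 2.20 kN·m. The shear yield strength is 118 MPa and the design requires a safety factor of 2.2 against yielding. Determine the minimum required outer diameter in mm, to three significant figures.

τ_allow = 118/2.2 = 53.64 MPa.
For a hollow shaft τ = 16T/[πd_o³(1−k⁴)] with k = 0.8, so 1−k⁴ = 0.5904.
d_o³ = 16T/[π τ_allow (1−k⁴)] = 16×2200000/(π×53.64×0.5904) = 353800 mm³.
d_o = 70.73 mm.

d_o = 70.7 mm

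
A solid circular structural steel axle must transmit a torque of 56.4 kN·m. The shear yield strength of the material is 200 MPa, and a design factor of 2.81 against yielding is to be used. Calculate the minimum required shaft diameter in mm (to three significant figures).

Allowable shear stress τ_allow = 200/2.81 = 71.17 MPa.
For a solid shaft τ = 16T/(πd³), so d³ = 16T/(π τ_allow) = 16×5.6400×10^7/(π×71.17) = 4.036×10^6 mm³.
d = (4.036×10^6)^(1/3) = 159.2 mm.

d = 159 mm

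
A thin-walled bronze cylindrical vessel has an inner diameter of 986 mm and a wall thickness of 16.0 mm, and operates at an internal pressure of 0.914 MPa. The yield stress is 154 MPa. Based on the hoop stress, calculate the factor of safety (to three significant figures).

σ_h = pD/(2t) = 0.914×986/(2×16.0) = 28.16 MPa.
n = 154/28.16 = 5.468.

n = 5.47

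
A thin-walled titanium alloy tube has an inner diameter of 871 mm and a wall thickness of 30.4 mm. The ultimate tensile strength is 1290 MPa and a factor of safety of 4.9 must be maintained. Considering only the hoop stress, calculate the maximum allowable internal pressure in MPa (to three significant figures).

σ_allow = 1290/4.9 = 263.3 MPa.
σ_h = pD/(2t) → p_allow = 2σ_allow t/D = 2×263.3×30.4/871 = 18.38 MPa.

p_allow = 18.4 MPa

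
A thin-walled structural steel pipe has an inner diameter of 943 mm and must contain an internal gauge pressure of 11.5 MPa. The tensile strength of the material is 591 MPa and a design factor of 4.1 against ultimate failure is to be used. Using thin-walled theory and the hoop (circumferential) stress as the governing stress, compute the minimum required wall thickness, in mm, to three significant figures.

σ_allow = 591/4.1 = 144.1 MPa.
Hoop stress σ_h = pD/(2t), so t = pD/(2σ_allow) = 11.5×943/(2×144.1) = 37.62 mm.

t = 37.6 mm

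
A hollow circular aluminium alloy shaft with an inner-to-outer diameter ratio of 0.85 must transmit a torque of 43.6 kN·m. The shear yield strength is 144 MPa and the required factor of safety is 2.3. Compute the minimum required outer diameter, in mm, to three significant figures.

d_o = 195 mm

τ_allow = 144/2.3 = 62.61 MPa.
For a hollow shaft τ = 16T/[πd_o³(1−k⁴)] with k = 0.85, so 1−k⁴ = 0.4780.
d_o³ = 16T/[π τ_allow (1−k⁴)] = 16×4.3600×10^7/(π×62.61×0.4780) = 7.420×10^6 mm³.
d_o = 195.0 mm.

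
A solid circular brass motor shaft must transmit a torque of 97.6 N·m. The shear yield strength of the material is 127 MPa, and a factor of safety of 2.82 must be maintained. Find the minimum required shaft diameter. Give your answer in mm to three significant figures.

Allowable shear stress τ_allow = 127/2.82 = 45.04 MPa.
For a solid shaft τ = 16T/(πd³), so d³ = 16T/(π τ_allow) = 16×97600/(π×45.04) = 11040 mm³.
d = (11040)^(1/3) = 22.26 mm.

d = 22.3 mm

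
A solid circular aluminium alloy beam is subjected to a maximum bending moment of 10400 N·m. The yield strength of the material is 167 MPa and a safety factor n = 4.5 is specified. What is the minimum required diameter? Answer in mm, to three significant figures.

d = 142 mm

σ_allow = 167/4.5 = 37.11 MPa.
For a solid circular section σ = 32M/(πd³), so d³ = 32M/(π σ_allow) = 32×1.0400×10^7/(π×37.11) = 2.854×10^6 mm³.
d = 141.9 mm.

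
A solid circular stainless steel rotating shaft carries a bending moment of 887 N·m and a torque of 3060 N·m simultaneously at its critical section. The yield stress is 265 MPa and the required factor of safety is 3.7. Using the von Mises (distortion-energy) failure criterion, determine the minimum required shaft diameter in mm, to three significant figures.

σ_allow = σ_y/n = 265/3.7 = 71.62 MPa.
For a solid shaft σ_b = 32M/(πd³) and τ = 16T/(πd³), so the von Mises stress is σ' = (16/πd³)·√(4M²+3T²).
√(4M²+3T²) = √(4×(887000)² + 3×(3.060×10^6)²) = 5.589×10^6 N·mm.
d³ = 16×5.589×10^6/(π×71.62) = 397400 mm³.
d = 73.52 mm.

d = 73.5 mm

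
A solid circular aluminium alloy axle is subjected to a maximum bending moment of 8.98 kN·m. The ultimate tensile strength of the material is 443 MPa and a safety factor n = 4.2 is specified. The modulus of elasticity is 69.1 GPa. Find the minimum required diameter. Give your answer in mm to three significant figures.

σ_allow = 443/4.2 = 105.5 MPa.
For a solid circular section σ = 32M/(πd³), so d³ = 32M/(π σ_allow) = 32×8980000/(π×105.5) = 867200 mm³.
d = 95.36 mm.

d = 95.4 mm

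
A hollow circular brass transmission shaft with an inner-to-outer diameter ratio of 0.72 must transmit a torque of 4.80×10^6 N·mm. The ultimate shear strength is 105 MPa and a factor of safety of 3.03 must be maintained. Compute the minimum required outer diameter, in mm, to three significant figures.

τ_allow = 105/3.03 = 34.65 MPa.
For a hollow shaft τ = 16T/[πd_o³(1−k⁴)] with k = 0.72, so 1−k⁴ = 0.7313.
d_o³ = 16T/[π τ_allow (1−k⁴)] = 16×4800000/(π×34.65×0.7313) = 964700 mm³.
d_o = 98.81 mm.

d_o = 98.8 mm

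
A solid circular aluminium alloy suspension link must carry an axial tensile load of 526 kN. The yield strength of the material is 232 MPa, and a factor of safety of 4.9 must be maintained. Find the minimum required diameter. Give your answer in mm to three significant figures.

d = 119 mm

Allowable stress σ_allow = 232/4.9 = 47.35 MPa.
Required area A = F/σ_allow = 526000/47.35 = 11110 mm².
A = πd²/4 → d = √(4A/π) = 118.9 mm.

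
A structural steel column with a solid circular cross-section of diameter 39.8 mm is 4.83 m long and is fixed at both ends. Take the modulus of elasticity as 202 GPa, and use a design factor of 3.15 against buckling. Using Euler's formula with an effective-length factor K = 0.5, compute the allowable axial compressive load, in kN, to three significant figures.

I = πd⁴/64 = π×39.8⁴/64 = 123200 mm⁴.
Effective length L_e = KL = 0.5×4.83 m = 2415 mm.
Euler critical load P_cr = π²EI/L_e² = π²×202000×123200/2415² = 42100 N.
P_allow = P_cr/n = 42100/3.15 = 13370 N.

P_allow = 13.4 kN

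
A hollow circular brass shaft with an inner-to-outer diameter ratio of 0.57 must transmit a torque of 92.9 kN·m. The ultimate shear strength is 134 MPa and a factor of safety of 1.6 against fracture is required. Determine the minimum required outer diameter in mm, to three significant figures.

τ_allow = 134/1.6 = 83.75 MPa.
For a hollow shaft τ = 16T/[πd_o³(1−k⁴)] with k = 0.57, so 1−k⁴ = 0.8944.
d_o³ = 16T/[π τ_allow (1−k⁴)] = 16×9.2900×10^7/(π×83.75×0.8944) = 6.316×10^6 mm³.
d_o = 184.8 mm.

d_o = 185 mm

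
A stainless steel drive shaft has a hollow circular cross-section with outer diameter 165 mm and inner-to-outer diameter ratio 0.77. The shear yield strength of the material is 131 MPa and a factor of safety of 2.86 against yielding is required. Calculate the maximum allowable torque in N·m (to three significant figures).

τ_allow = 131/2.86 = 45.80 MPa.
For a hollow shaft T_allow = τ_allow·πd_o³(1−k⁴)/16 with 1−k⁴ = 0.6485, so πd_o³(1−k⁴)/16 = 572000 mm³.
T_allow = 45.80×572000 = 2.620×10^7 N·mm = 26200 N·m.

T_allow = 26200 N·m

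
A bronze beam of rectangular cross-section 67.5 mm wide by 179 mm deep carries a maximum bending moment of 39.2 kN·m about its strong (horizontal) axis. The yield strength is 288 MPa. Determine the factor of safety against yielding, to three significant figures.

n = 2.65

Section modulus S = bh²/6 = 67.5×179²/6 = 360500 mm³.
σ = M/S = 3.9200×10^7/360500 = 108.7 MPa.
n = 288/108.7 = 2.648.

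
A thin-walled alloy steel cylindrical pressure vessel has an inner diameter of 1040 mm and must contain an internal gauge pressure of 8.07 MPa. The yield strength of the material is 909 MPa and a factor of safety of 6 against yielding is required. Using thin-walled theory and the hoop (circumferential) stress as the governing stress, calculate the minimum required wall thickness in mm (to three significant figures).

t = 27.7 mm

σ_allow = 909/6 = 151.5 MPa.
Hoop stress σ_h = pD/(2t), so t = pD/(2σ_allow) = 8.07×1040/(2×151.5) = 27.70 mm.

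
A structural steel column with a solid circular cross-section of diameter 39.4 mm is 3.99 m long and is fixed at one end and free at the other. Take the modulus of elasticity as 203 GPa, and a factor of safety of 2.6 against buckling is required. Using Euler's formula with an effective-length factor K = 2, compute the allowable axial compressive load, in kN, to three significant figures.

P_allow = 1.43 kN

I = πd⁴/64 = π×39.4⁴/64 = 118300 mm⁴.
Effective length L_e = KL = 2×3.99 m = 7980 mm.
Euler critical load P_cr = π²EI/L_e² = π²×203000×118300/7980² = 3722 N.
P_allow = P_cr/n = 3722/2.6 = 1431 N.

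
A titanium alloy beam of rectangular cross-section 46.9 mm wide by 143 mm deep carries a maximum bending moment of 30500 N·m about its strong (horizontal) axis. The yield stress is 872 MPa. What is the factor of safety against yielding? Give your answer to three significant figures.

Section modulus S = bh²/6 = 46.9×143²/6 = 159800 mm³.
σ = M/S = 3.0500×10^7/159800 = 190.8 MPa.
n = 872/190.8 = 4.570.

n = 4.57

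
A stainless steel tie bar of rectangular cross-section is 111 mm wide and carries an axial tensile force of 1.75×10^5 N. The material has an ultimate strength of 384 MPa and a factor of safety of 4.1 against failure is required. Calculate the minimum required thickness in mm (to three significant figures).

t = 16.8 mm

σ_allow = 384/4.1 = 93.66 MPa.
Required area A = F/σ_allow = 175000/93.66 = 1868 mm².
t = A/w = 1868/111 = 16.83 mm.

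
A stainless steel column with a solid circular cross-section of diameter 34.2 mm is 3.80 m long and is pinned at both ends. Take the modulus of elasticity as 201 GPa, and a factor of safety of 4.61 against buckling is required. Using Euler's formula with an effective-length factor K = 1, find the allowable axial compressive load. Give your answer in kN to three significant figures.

P_allow = 2.00 kN

I = πd⁴/64 = π×34.2⁴/64 = 67150 mm⁴.
Effective length L_e = KL = 1×3.80 m = 3800 mm.
Euler critical load P_cr = π²EI/L_e² = π²×201000×67150/3800² = 9226 N.
P_allow = P_cr/n = 9226/4.61 = 2001 N.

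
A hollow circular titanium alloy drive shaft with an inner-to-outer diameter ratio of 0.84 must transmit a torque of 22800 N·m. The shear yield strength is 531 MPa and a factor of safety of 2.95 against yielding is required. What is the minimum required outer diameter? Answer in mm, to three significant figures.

d_o = 109 mm

τ_allow = 531/2.95 = 180.0 MPa.
For a hollow shaft τ = 16T/[πd_o³(1−k⁴)] with k = 0.84, so 1−k⁴ = 0.5021.
d_o³ = 16T/[π τ_allow (1−k⁴)] = 16×2.2800×10^7/(π×180.0×0.5021) = 1.285×10^6 mm³.
d_o = 108.7 mm.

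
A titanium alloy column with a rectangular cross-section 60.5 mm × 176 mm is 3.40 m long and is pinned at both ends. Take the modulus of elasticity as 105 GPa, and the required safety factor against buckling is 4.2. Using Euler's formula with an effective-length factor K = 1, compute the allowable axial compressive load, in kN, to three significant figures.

Buckling occurs about the weak axis: I_min = h·b³/12 = 176×60.5³/12 = 3.248×10^6 mm⁴ (b = 60.5 mm is the smaller dimension).
Effective length L_e = KL = 1×3.40 m = 3400 mm.
Euler critical load P_cr = π²EI/L_e² = π²×105000×3.248×10^6/3400² = 291200 N.
P_allow = P_cr/n = 291200/4.2 = 69320 N.

P_allow = 69.3 kN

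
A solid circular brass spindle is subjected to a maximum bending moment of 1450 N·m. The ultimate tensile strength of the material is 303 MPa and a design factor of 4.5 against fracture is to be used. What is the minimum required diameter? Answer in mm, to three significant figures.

d = 60.3 mm

σ_allow = 303/4.5 = 67.33 MPa.
For a solid circular section σ = 32M/(πd³), so d³ = 32M/(π σ_allow) = 32×1450000/(π×67.33) = 219400 mm³.
d = 60.31 mm.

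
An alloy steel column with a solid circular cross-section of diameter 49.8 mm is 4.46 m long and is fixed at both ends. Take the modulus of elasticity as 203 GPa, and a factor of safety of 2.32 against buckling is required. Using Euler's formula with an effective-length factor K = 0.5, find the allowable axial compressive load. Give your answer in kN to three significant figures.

P_allow = 52.4 kN

I = πd⁴/64 = π×49.8⁴/64 = 301900 mm⁴.
Effective length L_e = KL = 0.5×4.46 m = 2230 mm.
Euler critical load P_cr = π²EI/L_e² = π²×203000×301900/2230² = 121600 N.
P_allow = P_cr/n = 121600/2.32 = 52430 N.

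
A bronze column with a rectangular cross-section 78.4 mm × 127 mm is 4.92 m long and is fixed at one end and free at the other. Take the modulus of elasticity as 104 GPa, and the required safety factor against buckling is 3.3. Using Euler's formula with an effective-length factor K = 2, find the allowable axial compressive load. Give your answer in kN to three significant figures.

Buckling occurs about the weak axis: I_min = h·b³/12 = 127×78.4³/12 = 5.100×10^6 mm⁴ (b = 78.4 mm is the smaller dimension).
Effective length L_e = KL = 2×4.92 m = 9840 mm.
Euler critical load P_cr = π²EI/L_e² = π²×104000×5.100×10^6/9840² = 54060 N.
P_allow = P_cr/n = 54060/3.3 = 16380 N.

P_allow = 16.4 kN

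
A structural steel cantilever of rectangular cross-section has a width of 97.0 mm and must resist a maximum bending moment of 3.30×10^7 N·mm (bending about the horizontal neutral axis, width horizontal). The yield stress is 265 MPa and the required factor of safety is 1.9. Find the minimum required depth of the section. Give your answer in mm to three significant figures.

h = 121 mm

σ_allow = 265/1.9 = 139.5 MPa.
For a rectangular section σ = 6M/(bh²), so h² = 6M/(b σ_allow) = 6×3.3000×10^7/(97.0×139.5) = 14640 mm².
h = 121.0 mm.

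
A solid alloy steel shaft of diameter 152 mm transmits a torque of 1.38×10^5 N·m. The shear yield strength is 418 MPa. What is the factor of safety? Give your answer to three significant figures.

τ = 16T/(πd³) = 16×1.3800×10^8/(π×152³) = 200.1 MPa.
n = τ_limit/τ = 418/200.1 = 2.089.

n = 2.09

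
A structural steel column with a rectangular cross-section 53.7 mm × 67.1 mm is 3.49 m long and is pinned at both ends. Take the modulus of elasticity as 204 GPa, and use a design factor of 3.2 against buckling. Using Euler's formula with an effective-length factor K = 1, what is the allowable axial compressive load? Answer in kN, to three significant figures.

P_allow = 44.7 kN

Buckling occurs about the weak axis: I_min = h·b³/12 = 67.1×53.7³/12 = 865900 mm⁴ (b = 53.7 mm is the smaller dimension).
Effective length L_e = KL = 1×3.49 m = 3490 mm.
Euler critical load P_cr = π²EI/L_e² = π²×204000×865900/3490² = 143100 N.
P_allow = P_cr/n = 143100/3.2 = 44730 N.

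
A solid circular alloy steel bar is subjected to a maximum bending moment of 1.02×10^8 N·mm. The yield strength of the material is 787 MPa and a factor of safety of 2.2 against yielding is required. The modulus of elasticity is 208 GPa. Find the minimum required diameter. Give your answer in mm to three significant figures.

d = 143 mm

σ_allow = 787/2.2 = 357.7 MPa.
For a solid circular section σ = 32M/(πd³), so d³ = 32M/(π σ_allow) = 32×1.0200×10^8/(π×357.7) = 2.904×10^6 mm³.
d = 142.7 mm.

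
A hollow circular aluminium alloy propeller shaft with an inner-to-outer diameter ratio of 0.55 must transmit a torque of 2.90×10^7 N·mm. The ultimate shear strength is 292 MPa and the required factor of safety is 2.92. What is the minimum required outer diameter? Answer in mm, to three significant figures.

d_o = 118 mm

τ_allow = 292/2.92 = 100.0 MPa.
For a hollow shaft τ = 16T/[πd_o³(1−k⁴)] with k = 0.55, so 1−k⁴ = 0.9085.
d_o³ = 16T/[π τ_allow (1−k⁴)] = 16×2.9000×10^7/(π×100.0×0.9085) = 1.626×10^6 mm³.
d_o = 117.6 mm.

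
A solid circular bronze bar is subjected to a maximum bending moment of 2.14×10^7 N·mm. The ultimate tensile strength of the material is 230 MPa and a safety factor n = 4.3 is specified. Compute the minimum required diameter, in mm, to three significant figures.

σ_allow = 230/4.3 = 53.49 MPa.
For a solid circular section σ = 32M/(πd³), so d³ = 32M/(π σ_allow) = 32×2.1400×10^7/(π×53.49) = 4.075×10^6 mm³.
d = 159.7 mm.

d = 160 mm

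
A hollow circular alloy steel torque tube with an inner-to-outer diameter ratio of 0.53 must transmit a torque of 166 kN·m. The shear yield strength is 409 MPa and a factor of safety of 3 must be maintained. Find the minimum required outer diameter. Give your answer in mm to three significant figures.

τ_allow = 409/3 = 136.3 MPa.
For a hollow shaft τ = 16T/[πd_o³(1−k⁴)] with k = 0.53, so 1−k⁴ = 0.9211.
d_o³ = 16T/[π τ_allow (1−k⁴)] = 16×1.6600×10^8/(π×136.3×0.9211) = 6.732×10^6 mm³.
d_o = 188.8 mm.

d_o = 189 mm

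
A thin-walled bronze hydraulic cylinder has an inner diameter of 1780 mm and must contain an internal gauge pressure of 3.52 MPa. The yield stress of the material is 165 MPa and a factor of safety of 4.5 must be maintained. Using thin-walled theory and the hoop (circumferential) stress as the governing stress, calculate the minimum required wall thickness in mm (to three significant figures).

t = 85.4 mm

σ_allow = 165/4.5 = 36.67 MPa.
Hoop stress σ_h = pD/(2t), so t = pD/(2σ_allow) = 3.52×1780/(2×36.67) = 85.44 mm.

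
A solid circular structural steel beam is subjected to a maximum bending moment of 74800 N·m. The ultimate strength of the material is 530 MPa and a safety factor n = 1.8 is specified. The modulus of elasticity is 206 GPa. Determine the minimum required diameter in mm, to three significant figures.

d = 137 mm

σ_allow = 530/1.8 = 294.4 MPa.
For a solid circular section σ = 32M/(πd³), so d³ = 32M/(π σ_allow) = 32×7.4800×10^7/(π×294.4) = 2.588×10^6 mm³.
d = 137.3 mm.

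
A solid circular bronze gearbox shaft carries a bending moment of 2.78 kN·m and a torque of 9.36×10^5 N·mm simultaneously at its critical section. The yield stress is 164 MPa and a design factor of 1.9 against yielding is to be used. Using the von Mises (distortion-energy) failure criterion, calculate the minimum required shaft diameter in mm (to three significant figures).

σ_allow = σ_y/n = 164/1.9 = 86.32 MPa.
For a solid shaft σ_b = 32M/(πd³) and τ = 16T/(πd³), so the von Mises stress is σ' = (16/πd³)·√(4M²+3T²).
√(4M²+3T²) = √(4×(2.780×10^6)² + 3×(936000)²) = 5.792×10^6 N·mm.
d³ = 16×5.792×10^6/(π×86.32) = 341700 mm³.
d = 69.91 mm.

d = 69.9 mm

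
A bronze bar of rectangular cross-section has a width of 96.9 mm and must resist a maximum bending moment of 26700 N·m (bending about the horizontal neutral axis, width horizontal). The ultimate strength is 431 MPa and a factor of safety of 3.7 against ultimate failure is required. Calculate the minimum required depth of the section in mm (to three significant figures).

h = 119 mm

σ_allow = 431/3.7 = 116.5 MPa.
For a rectangular section σ = 6M/(bh²), so h² = 6M/(b σ_allow) = 6×2.6700×10^7/(96.9×116.5) = 14190 mm².
h = 119.1 mm.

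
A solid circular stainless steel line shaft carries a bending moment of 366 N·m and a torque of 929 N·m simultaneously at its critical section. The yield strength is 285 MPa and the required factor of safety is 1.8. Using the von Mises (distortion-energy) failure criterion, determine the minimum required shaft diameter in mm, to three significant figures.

σ_allow = σ_y/n = 285/1.8 = 158.3 MPa.
For a solid shaft σ_b = 32M/(πd³) and τ = 16T/(πd³), so the von Mises stress is σ' = (16/πd³)·√(4M²+3T²).
√(4M²+3T²) = √(4×(366000)² + 3×(929000)²) = 1.768×10^6 N·mm.
d³ = 16×1.768×10^6/(π×158.3) = 56860 mm³.
d = 38.45 mm.

d = 38.5 mm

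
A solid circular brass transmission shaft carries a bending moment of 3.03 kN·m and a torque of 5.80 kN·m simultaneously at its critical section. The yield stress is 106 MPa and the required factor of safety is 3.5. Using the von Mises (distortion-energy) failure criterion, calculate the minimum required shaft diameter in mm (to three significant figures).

d = 125 mm

σ_allow = σ_y/n = 106/3.5 = 30.29 MPa.
For a solid shaft σ_b = 32M/(πd³) and τ = 16T/(πd³), so the von Mises stress is σ' = (16/πd³)·√(4M²+3T²).
√(4M²+3T²) = √(4×(3.030×10^6)² + 3×(5.800×10^6)²) = 1.173×10^7 N·mm.
d³ = 16×1.173×10^7/(π×30.29) = 1.973×10^6 mm³.
d = 125.4 mm.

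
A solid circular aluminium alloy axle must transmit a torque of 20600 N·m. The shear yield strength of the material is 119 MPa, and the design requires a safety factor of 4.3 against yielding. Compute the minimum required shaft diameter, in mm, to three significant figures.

Allowable shear stress τ_allow = 119/4.3 = 27.67 MPa.
For a solid shaft τ = 16T/(πd³), so d³ = 16T/(π τ_allow) = 16×2.0600×10^7/(π×27.67) = 3.791×10^6 mm³.
d = (3.791×10^6)^(1/3) = 155.9 mm.

d = 156 mm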